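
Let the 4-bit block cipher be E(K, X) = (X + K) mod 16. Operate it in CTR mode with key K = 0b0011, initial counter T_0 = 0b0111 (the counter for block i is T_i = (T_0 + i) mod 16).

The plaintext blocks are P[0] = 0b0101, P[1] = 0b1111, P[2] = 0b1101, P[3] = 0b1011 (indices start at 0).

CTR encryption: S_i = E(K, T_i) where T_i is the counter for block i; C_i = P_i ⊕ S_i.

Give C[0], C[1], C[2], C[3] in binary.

C[0]: T = 0b0111, S = E(K, T) = 0b1010; 0b0101 ⊕ 0b1010 = 0b1111.
C[1]: T = 0b1000, S = E(K, T) = 0b1011; 0b1111 ⊕ 0b1011 = 0b0100.
C[2]: T = 0b1001, S = E(K, T) = 0b1100; 0b1101 ⊕ 0b1100 = 0b0001.
C[3]: T = 0b1010, S = E(K, T) = 0b1101; 0b1011 ⊕ 0b1101 = 0b0110.

C[0] = 0b1111, C[1] = 0b0100, C[2] = 0b0001, C[3] = 0b0110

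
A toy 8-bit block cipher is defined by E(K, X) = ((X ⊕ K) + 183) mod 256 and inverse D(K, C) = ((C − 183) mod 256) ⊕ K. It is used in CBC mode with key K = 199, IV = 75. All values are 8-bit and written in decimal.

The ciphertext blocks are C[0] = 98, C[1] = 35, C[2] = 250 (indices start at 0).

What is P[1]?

P[1] = 201

CBC decryption: P_i = D(K, C_i) ⊕ C_{i−1}, with C_{−1} = IV.
P[1]: D(K, 35) = 171; 171 ⊕ 98 = 201.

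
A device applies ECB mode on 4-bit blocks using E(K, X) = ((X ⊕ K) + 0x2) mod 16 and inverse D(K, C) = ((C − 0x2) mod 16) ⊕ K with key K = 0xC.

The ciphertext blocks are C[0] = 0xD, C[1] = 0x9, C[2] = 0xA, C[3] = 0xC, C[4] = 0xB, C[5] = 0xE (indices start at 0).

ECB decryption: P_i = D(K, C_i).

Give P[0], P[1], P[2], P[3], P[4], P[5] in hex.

P[0] = 0x7, P[1] = 0xB, P[2] = 0x4, P[3] = 0x6, P[4] = 0x5, P[5] = 0x0

P[0]: D(K, 0xD) = 0x7.
P[1]: D(K, 0x9) = 0xB.
P[2]: D(K, 0xA) = 0x4.
P[3]: D(K, 0xC) = 0x6.
P[4]: D(K, 0xB) = 0x5.
P[5]: D(K, 0xE) = 0x0.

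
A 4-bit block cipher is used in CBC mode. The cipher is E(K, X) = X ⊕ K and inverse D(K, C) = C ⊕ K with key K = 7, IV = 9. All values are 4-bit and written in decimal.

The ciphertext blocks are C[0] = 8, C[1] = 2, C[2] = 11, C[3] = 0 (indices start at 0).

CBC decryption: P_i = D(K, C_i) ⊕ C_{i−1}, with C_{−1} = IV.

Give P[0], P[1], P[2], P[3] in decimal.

P[0]: D(K, 8) = 15; 15 ⊕ 9 = 6.
P[1]: D(K, 2) = 5; 5 ⊕ 8 = 13.
P[2]: D(K, 11) = 12; 12 ⊕ 2 = 14.
P[3]: D(K, 0) = 7; 7 ⊕ 11 = 12.

P[0] = 6, P[1] = 13, P[2] = 14, P[3] = 12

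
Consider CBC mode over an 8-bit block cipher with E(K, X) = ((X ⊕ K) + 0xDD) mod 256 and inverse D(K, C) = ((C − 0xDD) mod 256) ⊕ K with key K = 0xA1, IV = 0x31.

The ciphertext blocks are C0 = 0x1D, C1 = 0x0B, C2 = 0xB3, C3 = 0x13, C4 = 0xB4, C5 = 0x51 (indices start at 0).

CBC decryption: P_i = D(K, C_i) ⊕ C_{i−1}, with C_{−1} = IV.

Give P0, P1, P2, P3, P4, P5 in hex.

P0 = 0xD0, P1 = 0x92, P2 = 0x7C, P3 = 0x24, P4 = 0x65, P5 = 0x61

P0: D(K, 0x1D) = 0xE1; 0xE1 ⊕ 0x31 = 0xD0.
P1: D(K, 0x0B) = 0x8F; 0x8F ⊕ 0x1D = 0x92.
P2: D(K, 0xB3) = 0x77; 0x77 ⊕ 0x0B = 0x7C.
P3: D(K, 0x13) = 0x97; 0x97 ⊕ 0xB3 = 0x24.
P4: D(K, 0xB4) = 0x76; 0x76 ⊕ 0x13 = 0x65.
P5: D(K, 0x51) = 0xD5; 0xD5 ⊕ 0xB4 = 0x61.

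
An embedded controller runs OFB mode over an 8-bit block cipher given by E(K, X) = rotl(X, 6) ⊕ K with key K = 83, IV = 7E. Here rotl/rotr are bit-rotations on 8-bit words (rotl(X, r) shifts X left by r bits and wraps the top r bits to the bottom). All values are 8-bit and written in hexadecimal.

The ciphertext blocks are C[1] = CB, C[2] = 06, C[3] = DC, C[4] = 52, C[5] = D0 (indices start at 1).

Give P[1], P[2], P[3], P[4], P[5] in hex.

P[1] = D7, P[2] = 82, P[3] = 7E, P[4] = 79, P[5] = 99

OFB decryption: S_i = E(K, S_{i−1}) with S_{0} = IV; P_i = C_i ⊕ S_i.
P[1]: S = E(K, 7E) = 1C; CB ⊕ 1C = D7.
P[2]: S = E(K, 1C) = 84; 06 ⊕ 84 = 82.
P[3]: S = E(K, 84) = A2; DC ⊕ A2 = 7E.
P[4]: S = E(K, A2) = 2B; 52 ⊕ 2B = 79.
P[5]: S = E(K, 2B) = 49; D0 ⊕ 49 = 99.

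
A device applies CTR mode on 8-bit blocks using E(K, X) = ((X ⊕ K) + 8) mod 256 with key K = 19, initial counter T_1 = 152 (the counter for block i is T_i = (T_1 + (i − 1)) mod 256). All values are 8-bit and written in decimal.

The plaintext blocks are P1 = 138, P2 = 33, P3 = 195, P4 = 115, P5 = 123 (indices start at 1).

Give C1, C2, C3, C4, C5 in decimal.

CTR encryption: S_i = E(K, T_i) where T_i is the counter for block i; C_i = P_i ⊕ S_i.
C1: T = 152, S = E(K, T) = 147; 138 ⊕ 147 = 25.
C2: T = 153, S = E(K, T) = 146; 33 ⊕ 146 = 179.
C3: T = 154, S = E(K, T) = 145; 195 ⊕ 145 = 82.
C4: T = 155, S = E(K, T) = 144; 115 ⊕ 144 = 227.
C5: T = 156, S = E(K, T) = 151; 123 ⊕ 151 = 236.

C1 = 25, C2 = 179, C3 = 82, C4 = 227, C5 = 236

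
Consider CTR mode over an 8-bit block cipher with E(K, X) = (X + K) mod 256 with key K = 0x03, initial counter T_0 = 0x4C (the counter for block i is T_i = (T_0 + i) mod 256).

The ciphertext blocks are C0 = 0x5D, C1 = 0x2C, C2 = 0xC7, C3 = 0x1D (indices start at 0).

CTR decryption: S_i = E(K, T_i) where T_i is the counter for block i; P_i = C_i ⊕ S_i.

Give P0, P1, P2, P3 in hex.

P0: T = 0x4C, S = E(K, T) = 0x4F; 0x5D ⊕ 0x4F = 0x12.
P1: T = 0x4D, S = E(K, T) = 0x50; 0x2C ⊕ 0x50 = 0x7C.
P2: T = 0x4E, S = E(K, T) = 0x51; 0xC7 ⊕ 0x51 = 0x96.
P3: T = 0x4F, S = E(K, T) = 0x52; 0x1D ⊕ 0x52 = 0x4F.

P0 = 0x12, P1 = 0x7C, P2 = 0x96, P3 = 0x4F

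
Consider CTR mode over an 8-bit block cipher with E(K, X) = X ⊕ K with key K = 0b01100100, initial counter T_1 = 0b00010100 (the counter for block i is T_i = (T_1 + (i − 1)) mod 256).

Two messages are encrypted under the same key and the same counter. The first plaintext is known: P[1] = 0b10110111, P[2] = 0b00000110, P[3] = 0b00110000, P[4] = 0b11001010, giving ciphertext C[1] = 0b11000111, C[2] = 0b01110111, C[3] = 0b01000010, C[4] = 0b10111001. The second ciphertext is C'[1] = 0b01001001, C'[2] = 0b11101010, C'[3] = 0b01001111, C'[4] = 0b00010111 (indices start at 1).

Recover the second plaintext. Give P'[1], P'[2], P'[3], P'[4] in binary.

P'[1] = 0b00111001, P'[2] = 0b10011011, P'[3] = 0b00111101, P'[4] = 0b01100100

In CTR with a reused counter, both messages share the same keystream S_i, so C_i ⊕ C'_i = P_i ⊕ P'_i and thus P'_i = P_i ⊕ C_i ⊕ C'_i.
P'[1]: 0b10110111 ⊕ 0b11000111 ⊕ 0b01001001 = 0b00111001.
P'[2]: 0b00000110 ⊕ 0b01110111 ⊕ 0b11101010 = 0b10011011.
P'[3]: 0b00110000 ⊕ 0b01000010 ⊕ 0b01001111 = 0b00111101.
P'[4]: 0b11001010 ⊕ 0b10111001 ⊕ 0b00010111 = 0b01100100.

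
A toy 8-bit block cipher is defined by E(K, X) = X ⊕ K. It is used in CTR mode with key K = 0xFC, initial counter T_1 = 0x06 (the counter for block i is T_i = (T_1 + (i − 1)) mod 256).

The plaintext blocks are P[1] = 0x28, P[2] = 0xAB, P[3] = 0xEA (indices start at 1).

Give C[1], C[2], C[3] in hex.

CTR encryption: S_i = E(K, T_i) where T_i is the counter for block i; C_i = P_i ⊕ S_i.
C[1]: T = 0x06, S = E(K, T) = 0xFA; 0x28 ⊕ 0xFA = 0xD2.
C[2]: T = 0x07, S = E(K, T) = 0xFB; 0xAB ⊕ 0xFB = 0x50.
C[3]: T = 0x08, S = E(K, T) = 0xF4; 0xEA ⊕ 0xF4 = 0x1E.

C[1] = 0xD2, C[2] = 0x50, C[3] = 0x1E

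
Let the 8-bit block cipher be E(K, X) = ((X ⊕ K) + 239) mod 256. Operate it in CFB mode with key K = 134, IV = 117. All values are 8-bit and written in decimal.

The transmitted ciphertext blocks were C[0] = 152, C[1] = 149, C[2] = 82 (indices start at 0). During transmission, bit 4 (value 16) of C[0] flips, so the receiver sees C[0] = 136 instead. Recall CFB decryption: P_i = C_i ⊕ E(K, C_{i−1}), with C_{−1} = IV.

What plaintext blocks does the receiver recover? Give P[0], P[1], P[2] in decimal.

P[0] = 106, P[1] = 104, P[2] = 80

Only C[0] changed, to 136. In CFB, a change in C_i flips the same bit in P_i and garbles P_{i+1}. Decrypting the received ciphertext:
P[0]: E(K, 117) = 226; 136 ⊕ 226 = 106.
P[1]: E(K, 136) = 253; 149 ⊕ 253 = 104.
P[2]: E(K, 149) = 2; 82 ⊕ 2 = 80.
Blocks that differ from the original plaintext: P[0], P[1].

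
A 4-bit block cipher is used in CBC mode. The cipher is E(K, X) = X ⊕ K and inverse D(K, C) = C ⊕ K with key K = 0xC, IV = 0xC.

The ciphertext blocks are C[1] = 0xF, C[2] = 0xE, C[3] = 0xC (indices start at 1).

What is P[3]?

P[3] = 0xE

CBC decryption: P_i = D(K, C_i) ⊕ C_{i−1}, with C_{0} = IV.
P[3]: D(K, 0xC) = 0x0; 0x0 ⊕ 0xE = 0xE.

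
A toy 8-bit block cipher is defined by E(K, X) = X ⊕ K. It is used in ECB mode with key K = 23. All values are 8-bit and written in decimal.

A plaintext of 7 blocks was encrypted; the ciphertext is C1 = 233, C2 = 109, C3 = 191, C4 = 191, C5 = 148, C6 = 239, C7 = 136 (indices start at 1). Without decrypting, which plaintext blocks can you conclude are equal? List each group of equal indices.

P3 = P4

ECB encrypts each block independently with the same key, so equal ciphertext blocks imply equal plaintext blocks.
C3 = C4 = 191, so P3 = P4.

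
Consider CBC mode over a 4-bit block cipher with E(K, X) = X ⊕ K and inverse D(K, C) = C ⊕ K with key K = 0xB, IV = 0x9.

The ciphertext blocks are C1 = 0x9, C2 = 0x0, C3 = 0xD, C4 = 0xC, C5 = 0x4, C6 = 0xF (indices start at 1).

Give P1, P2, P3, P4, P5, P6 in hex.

CBC decryption: P_i = D(K, C_i) ⊕ C_{i−1}, with C_{0} = IV.
P1: D(K, 0x9) = 0x2; 0x2 ⊕ 0x9 = 0xB.
P2: D(K, 0x0) = 0xB; 0xB ⊕ 0x9 = 0x2.
P3: D(K, 0xD) = 0x6; 0x6 ⊕ 0x0 = 0x6.
P4: D(K, 0xC) = 0x7; 0x7 ⊕ 0xD = 0xA.
P5: D(K, 0x4) = 0xF; 0xF ⊕ 0xC = 0x3.
P6: D(K, 0xF) = 0x4; 0x4 ⊕ 0x4 = 0x0.

P1 = 0xB, P2 = 0x2, P3 = 0x6, P4 = 0xA, P5 = 0x3, P6 = 0x0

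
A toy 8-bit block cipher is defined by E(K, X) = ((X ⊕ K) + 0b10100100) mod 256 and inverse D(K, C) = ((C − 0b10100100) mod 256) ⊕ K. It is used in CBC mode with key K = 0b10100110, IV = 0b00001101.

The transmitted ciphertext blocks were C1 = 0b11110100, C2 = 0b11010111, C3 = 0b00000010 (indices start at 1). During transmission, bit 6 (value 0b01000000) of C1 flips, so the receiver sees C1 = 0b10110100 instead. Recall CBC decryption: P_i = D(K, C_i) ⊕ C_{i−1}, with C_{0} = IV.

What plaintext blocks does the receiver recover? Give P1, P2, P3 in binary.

P1 = 0b10111011, P2 = 0b00100001, P3 = 0b00101111

Only C1 changed, to 0b10110100. In CBC, a change in C_i garbles P_i and flips the same bit in P_{i+1}. Decrypting the received ciphertext:
P1: D(K, 0b10110100) = 0b10110110; 0b10110110 ⊕ 0b00001101 = 0b10111011.
P2: D(K, 0b11010111) = 0b10010101; 0b10010101 ⊕ 0b10110100 = 0b00100001.
P3: D(K, 0b00000010) = 0b11111000; 0b11111000 ⊕ 0b11010111 = 0b00101111.
Blocks that differ from the original plaintext: P1, P2.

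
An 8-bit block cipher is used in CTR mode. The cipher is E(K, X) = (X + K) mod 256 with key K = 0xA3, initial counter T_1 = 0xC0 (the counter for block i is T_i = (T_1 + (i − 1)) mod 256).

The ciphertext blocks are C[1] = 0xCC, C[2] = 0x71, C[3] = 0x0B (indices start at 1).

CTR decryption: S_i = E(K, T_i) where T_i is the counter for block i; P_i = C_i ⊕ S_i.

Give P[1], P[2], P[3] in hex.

P[1]: T = 0xC0, S = E(K, T) = 0x63; 0xCC ⊕ 0x63 = 0xAF.
P[2]: T = 0xC1, S = E(K, T) = 0x64; 0x71 ⊕ 0x64 = 0x15.
P[3]: T = 0xC2, S = E(K, T) = 0x65; 0x0B ⊕ 0x65 = 0x6E.

P[1] = 0xAF, P[2] = 0x15, P[3] = 0x6E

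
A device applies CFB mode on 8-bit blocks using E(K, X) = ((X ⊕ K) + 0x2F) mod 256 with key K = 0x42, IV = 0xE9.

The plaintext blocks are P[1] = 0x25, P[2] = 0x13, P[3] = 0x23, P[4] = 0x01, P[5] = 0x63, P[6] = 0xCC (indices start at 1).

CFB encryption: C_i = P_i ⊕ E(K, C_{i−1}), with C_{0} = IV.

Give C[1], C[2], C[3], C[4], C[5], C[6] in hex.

C[1] = 0xFF, C[2] = 0xFF, C[3] = 0xCF, C[4] = 0xBD, C[5] = 0x4D, C[6] = 0xF2

C[1]: E(K, 0xE9) = 0xDA; 0x25 ⊕ 0xDA = 0xFF.
C[2]: E(K, 0xFF) = 0xEC; 0x13 ⊕ 0xEC = 0xFF.
C[3]: E(K, 0xFF) = 0xEC; 0x23 ⊕ 0xEC = 0xCF.
C[4]: E(K, 0xCF) = 0xBC; 0x01 ⊕ 0xBC = 0xBD.
C[5]: E(K, 0xBD) = 0x2E; 0x63 ⊕ 0x2E = 0x4D.
C[6]: E(K, 0x4D) = 0x3E; 0xCC ⊕ 0x3E = 0xF2.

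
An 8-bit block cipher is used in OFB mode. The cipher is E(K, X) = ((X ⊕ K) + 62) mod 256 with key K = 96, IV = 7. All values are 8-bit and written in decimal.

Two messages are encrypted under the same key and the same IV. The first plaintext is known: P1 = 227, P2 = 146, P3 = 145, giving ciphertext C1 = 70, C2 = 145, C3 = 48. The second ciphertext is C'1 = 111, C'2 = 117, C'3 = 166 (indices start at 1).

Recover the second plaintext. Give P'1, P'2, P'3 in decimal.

P'1 = 202, P'2 = 118, P'3 = 7

In OFB with a reused IV, both messages share the same keystream S_i, so C_i ⊕ C'_i = P_i ⊕ P'_i and thus P'_i = P_i ⊕ C_i ⊕ C'_i.
P'1: 227 ⊕ 70 ⊕ 111 = 202.
P'2: 146 ⊕ 145 ⊕ 117 = 118.
P'3: 145 ⊕ 48 ⊕ 166 = 7.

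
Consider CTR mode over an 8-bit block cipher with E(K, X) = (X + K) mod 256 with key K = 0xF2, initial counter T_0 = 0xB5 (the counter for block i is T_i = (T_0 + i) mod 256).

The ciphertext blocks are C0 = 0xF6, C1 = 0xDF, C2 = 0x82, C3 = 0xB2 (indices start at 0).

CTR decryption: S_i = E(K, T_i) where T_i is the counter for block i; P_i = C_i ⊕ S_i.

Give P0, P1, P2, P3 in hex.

P0 = 0x51, P1 = 0x77, P2 = 0x2B, P3 = 0x18

P0: T = 0xB5, S = E(K, T) = 0xA7; 0xF6 ⊕ 0xA7 = 0x51.
P1: T = 0xB6, S = E(K, T) = 0xA8; 0xDF ⊕ 0xA8 = 0x77.
P2: T = 0xB7, S = E(K, T) = 0xA9; 0x82 ⊕ 0xA9 = 0x2B.
P3: T = 0xB8, S = E(K, T) = 0xAA; 0xB2 ⊕ 0xAA = 0x18.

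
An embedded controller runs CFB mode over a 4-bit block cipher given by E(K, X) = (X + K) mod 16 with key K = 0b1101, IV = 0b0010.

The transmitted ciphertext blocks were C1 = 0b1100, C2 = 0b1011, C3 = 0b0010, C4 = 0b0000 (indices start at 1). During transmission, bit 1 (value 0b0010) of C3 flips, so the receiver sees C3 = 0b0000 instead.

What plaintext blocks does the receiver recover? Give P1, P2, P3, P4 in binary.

CFB decryption: P_i = C_i ⊕ E(K, C_{i−1}), with C_{0} = IV.
Only C3 changed, to 0b0000. In CFB, a change in C_i flips the same bit in P_i and garbles P_{i+1}. Decrypting the received ciphertext:
P1: E(K, 0b0010) = 0b1111; 0b1100 ⊕ 0b1111 = 0b0011.
P2: E(K, 0b1100) = 0b1001; 0b1011 ⊕ 0b1001 = 0b0010.
P3: E(K, 0b1011) = 0b1000; 0b0000 ⊕ 0b1000 = 0b1000.
P4: E(K, 0b0000) = 0b1101; 0b0000 ⊕ 0b1101 = 0b1101.
Blocks that differ from the original plaintext: P3, P4.

P1 = 0b0011, P2 = 0b0010, P3 = 0b1000, P4 = 0b1101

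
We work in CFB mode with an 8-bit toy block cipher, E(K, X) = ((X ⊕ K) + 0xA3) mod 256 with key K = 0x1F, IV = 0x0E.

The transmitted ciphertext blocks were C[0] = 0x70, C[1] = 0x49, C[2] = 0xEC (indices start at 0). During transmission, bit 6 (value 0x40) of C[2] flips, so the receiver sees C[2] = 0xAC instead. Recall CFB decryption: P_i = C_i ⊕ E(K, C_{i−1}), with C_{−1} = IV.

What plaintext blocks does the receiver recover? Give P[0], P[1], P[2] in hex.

P[0] = 0xC4, P[1] = 0x5B, P[2] = 0x55

Only C[2] changed, to 0xAC. In CFB, a change in C_i flips the same bit in P_i and garbles P_{i+1}. Decrypting the received ciphertext:
P[0]: E(K, 0x0E) = 0xB4; 0x70 ⊕ 0xB4 = 0xC4.
P[1]: E(K, 0x70) = 0x12; 0x49 ⊕ 0x12 = 0x5B.
P[2]: E(K, 0x49) = 0xF9; 0xAC ⊕ 0xF9 = 0x55.
Blocks that differ from the original plaintext: P[2].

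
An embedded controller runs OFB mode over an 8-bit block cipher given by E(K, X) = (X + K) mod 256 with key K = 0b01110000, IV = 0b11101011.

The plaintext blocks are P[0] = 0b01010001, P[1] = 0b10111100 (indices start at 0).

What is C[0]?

C[0] = 0b00001010

OFB encryption: S_i = E(K, S_{i−1}) with S_{−1} = IV; C_i = P_i ⊕ S_i.
C[0]: S = E(K, 0b11101011) = 0b01011011; 0b01010001 ⊕ 0b01011011 = 0b00001010.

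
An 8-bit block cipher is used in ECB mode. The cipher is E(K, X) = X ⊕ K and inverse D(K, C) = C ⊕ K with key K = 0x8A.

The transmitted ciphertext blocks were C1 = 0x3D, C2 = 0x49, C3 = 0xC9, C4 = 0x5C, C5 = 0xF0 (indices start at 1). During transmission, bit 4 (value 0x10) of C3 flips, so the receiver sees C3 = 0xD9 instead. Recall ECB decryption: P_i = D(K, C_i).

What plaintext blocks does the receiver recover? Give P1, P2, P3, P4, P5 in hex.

P1 = 0xB7, P2 = 0xC3, P3 = 0x53, P4 = 0xD6, P5 = 0x7A

Only C3 changed, to 0xD9. In ECB, a change in C_i affects only P_i. Decrypting the received ciphertext:
P1: D(K, 0x3D) = 0xB7.
P2: D(K, 0x49) = 0xC3.
P3: D(K, 0xD9) = 0x53.
P4: D(K, 0x5C) = 0xD6.
P5: D(K, 0xF0) = 0x7A.
Blocks that differ from the original plaintext: P3.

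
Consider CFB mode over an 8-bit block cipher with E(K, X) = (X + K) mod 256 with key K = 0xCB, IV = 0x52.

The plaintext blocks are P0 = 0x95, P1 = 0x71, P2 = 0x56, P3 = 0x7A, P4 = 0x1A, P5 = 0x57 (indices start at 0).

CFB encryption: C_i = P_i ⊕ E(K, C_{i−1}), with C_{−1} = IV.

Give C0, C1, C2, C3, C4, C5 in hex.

C0: E(K, 0x52) = 0x1D; 0x95 ⊕ 0x1D = 0x88.
C1: E(K, 0x88) = 0x53; 0x71 ⊕ 0x53 = 0x22.
C2: E(K, 0x22) = 0xED; 0x56 ⊕ 0xED = 0xBB.
C3: E(K, 0xBB) = 0x86; 0x7A ⊕ 0x86 = 0xFC.
C4: E(K, 0xFC) = 0xC7; 0x1A ⊕ 0xC7 = 0xDD.
C5: E(K, 0xDD) = 0xA8; 0x57 ⊕ 0xA8 = 0xFF.

C0 = 0x88, C1 = 0x22, C2 = 0xBB, C3 = 0xFC, C4 = 0xDD, C5 = 0xFF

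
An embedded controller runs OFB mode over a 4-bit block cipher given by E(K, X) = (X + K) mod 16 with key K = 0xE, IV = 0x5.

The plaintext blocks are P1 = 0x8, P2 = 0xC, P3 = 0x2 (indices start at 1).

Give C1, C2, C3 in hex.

OFB encryption: S_i = E(K, S_{i−1}) with S_{0} = IV; C_i = P_i ⊕ S_i.
C1: S = E(K, 0x5) = 0x3; 0x8 ⊕ 0x3 = 0xB.
C2: S = E(K, 0x3) = 0x1; 0xC ⊕ 0x1 = 0xD.
C3: S = E(K, 0x1) = 0xF; 0x2 ⊕ 0xF = 0xD.

C1 = 0xB, C2 = 0xD, C3 = 0xD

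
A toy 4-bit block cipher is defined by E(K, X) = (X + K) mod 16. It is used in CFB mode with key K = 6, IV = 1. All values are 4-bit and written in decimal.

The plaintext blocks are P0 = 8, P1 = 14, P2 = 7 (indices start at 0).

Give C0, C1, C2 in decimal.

C0 = 15, C1 = 11, C2 = 6

CFB encryption: C_i = P_i ⊕ E(K, C_{i−1}), with C_{−1} = IV.
C0: E(K, 1) = 7; 8 ⊕ 7 = 15.
C1: E(K, 15) = 5; 14 ⊕ 5 = 11.
C2: E(K, 11) = 1; 7 ⊕ 1 = 6.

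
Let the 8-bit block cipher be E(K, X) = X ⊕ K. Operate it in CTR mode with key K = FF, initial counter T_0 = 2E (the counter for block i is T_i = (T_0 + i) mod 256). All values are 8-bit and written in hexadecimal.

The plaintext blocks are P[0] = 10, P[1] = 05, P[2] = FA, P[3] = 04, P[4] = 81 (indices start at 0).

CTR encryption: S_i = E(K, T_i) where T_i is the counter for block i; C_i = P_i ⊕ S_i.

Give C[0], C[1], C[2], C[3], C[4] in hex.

C[0]: T = 2E, S = E(K, T) = D1; 10 ⊕ D1 = C1.
C[1]: T = 2F, S = E(K, T) = D0; 05 ⊕ D0 = D5.
C[2]: T = 30, S = E(K, T) = CF; FA ⊕ CF = 35.
C[3]: T = 31, S = E(K, T) = CE; 04 ⊕ CE = CA.
C[4]: T = 32, S = E(K, T) = CD; 81 ⊕ CD = 4C.

C[0] = C1, C[1] = D5, C[2] = 35, C[3] = CA, C[4] = 4C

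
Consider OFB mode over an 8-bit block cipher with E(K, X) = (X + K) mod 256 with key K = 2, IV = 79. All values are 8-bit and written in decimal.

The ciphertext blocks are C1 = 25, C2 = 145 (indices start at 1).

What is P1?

P1 = 72

OFB decryption: S_i = E(K, S_{i−1}) with S_{0} = IV; P_i = C_i ⊕ S_i.
P1: S = E(K, 79) = 81; 25 ⊕ 81 = 72.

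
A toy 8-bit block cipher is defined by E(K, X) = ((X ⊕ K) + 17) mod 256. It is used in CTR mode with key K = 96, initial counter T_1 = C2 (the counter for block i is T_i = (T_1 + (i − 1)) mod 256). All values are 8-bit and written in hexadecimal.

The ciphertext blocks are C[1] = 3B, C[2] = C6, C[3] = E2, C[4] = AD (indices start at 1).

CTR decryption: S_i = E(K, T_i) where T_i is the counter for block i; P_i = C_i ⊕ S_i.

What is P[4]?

P[4]: T = C5, S = E(K, T) = 6A; AD ⊕ 6A = C7.

P[4] = C7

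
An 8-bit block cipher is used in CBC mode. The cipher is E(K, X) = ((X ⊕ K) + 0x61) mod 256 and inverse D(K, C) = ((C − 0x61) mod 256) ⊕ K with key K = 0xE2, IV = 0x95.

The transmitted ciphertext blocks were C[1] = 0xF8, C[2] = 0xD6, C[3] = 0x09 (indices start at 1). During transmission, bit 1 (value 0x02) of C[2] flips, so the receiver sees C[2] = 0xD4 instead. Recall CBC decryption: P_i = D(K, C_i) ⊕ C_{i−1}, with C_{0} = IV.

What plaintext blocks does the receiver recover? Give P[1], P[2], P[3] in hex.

P[1] = 0xE0, P[2] = 0x69, P[3] = 0x9E

Only C[2] changed, to 0xD4. In CBC, a change in C_i garbles P_i and flips the same bit in P_{i+1}. Decrypting the received ciphertext:
P[1]: D(K, 0xF8) = 0x75; 0x75 ⊕ 0x95 = 0xE0.
P[2]: D(K, 0xD4) = 0x91; 0x91 ⊕ 0xF8 = 0x69.
P[3]: D(K, 0x09) = 0x4A; 0x4A ⊕ 0xD4 = 0x9E.
Blocks that differ from the original plaintext: P[2], P[3].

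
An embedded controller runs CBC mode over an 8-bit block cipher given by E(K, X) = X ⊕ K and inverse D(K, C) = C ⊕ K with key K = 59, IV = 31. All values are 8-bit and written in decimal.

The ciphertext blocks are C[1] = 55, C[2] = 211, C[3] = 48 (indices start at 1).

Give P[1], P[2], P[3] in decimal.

CBC decryption: P_i = D(K, C_i) ⊕ C_{i−1}, with C_{0} = IV.
P[1]: D(K, 55) = 12; 12 ⊕ 31 = 19.
P[2]: D(K, 211) = 232; 232 ⊕ 55 = 223.
P[3]: D(K, 48) = 11; 11 ⊕ 211 = 216.

P[1] = 19, P[2] = 223, P[3] = 216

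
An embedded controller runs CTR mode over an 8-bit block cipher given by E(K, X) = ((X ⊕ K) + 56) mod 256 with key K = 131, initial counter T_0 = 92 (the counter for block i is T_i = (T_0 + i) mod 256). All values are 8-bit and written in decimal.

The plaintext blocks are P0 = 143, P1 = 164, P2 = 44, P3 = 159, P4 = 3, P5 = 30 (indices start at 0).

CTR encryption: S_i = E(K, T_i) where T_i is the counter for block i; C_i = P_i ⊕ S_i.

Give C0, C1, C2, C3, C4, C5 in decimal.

C0: T = 92, S = E(K, T) = 23; 143 ⊕ 23 = 152.
C1: T = 93, S = E(K, T) = 22; 164 ⊕ 22 = 178.
C2: T = 94, S = E(K, T) = 21; 44 ⊕ 21 = 57.
C3: T = 95, S = E(K, T) = 20; 159 ⊕ 20 = 139.
C4: T = 96, S = E(K, T) = 27; 3 ⊕ 27 = 24.
C5: T = 97, S = E(K, T) = 26; 30 ⊕ 26 = 4.

C0 = 152, C1 = 178, C2 = 57, C3 = 139, C4 = 24, C5 = 4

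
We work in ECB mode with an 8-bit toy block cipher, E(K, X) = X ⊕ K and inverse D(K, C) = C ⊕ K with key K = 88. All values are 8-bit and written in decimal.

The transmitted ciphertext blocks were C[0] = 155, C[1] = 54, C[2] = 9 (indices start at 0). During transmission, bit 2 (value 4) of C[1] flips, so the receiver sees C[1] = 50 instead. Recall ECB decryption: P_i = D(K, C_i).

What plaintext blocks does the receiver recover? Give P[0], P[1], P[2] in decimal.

Only C[1] changed, to 50. In ECB, a change in C_i affects only P_i. Decrypting the received ciphertext:
P[0]: D(K, 155) = 195.
P[1]: D(K, 50) = 106.
P[2]: D(K, 9) = 81.
Blocks that differ from the original plaintext: P[1].

P[0] = 195, P[1] = 106, P[2] = 81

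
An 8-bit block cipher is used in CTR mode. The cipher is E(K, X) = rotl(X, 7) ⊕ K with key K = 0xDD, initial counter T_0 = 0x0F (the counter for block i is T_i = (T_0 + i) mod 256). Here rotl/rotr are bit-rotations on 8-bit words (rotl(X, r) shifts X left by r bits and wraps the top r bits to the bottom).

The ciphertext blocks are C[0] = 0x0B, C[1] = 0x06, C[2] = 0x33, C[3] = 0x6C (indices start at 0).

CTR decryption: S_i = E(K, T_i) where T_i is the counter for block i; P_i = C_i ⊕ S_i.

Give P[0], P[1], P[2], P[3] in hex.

P[0]: T = 0x0F, S = E(K, T) = 0x5A; 0x0B ⊕ 0x5A = 0x51.
P[1]: T = 0x10, S = E(K, T) = 0xD5; 0x06 ⊕ 0xD5 = 0xD3.
P[2]: T = 0x11, S = E(K, T) = 0x55; 0x33 ⊕ 0x55 = 0x66.
P[3]: T = 0x12, S = E(K, T) = 0xD4; 0x6C ⊕ 0xD4 = 0xB8.

P[0] = 0x51, P[1] = 0xD3, P[2] = 0x66, P[3] = 0xB8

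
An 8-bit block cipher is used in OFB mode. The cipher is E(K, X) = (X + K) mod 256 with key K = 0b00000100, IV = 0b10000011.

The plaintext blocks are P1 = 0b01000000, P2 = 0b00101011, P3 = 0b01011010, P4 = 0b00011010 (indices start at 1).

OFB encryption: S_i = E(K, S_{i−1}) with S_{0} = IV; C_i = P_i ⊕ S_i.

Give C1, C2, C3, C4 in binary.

C1: S = E(K, 0b10000011) = 0b10000111; 0b01000000 ⊕ 0b10000111 = 0b11000111.
C2: S = E(K, 0b10000111) = 0b10001011; 0b00101011 ⊕ 0b10001011 = 0b10100000.
C3: S = E(K, 0b10001011) = 0b10001111; 0b01011010 ⊕ 0b10001111 = 0b11010101.
C4: S = E(K, 0b10001111) = 0b10010011; 0b00011010 ⊕ 0b10010011 = 0b10001001.

C1 = 0b11000111, C2 = 0b10100000, C3 = 0b11010101, C4 = 0b10001001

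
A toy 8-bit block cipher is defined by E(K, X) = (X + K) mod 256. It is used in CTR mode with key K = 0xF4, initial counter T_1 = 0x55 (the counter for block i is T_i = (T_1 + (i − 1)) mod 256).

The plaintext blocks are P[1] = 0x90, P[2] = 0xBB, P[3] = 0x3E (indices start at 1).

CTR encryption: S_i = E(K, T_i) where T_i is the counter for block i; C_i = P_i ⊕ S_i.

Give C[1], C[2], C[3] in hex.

C[1] = 0xD9, C[2] = 0xF1, C[3] = 0x75

C[1]: T = 0x55, S = E(K, T) = 0x49; 0x90 ⊕ 0x49 = 0xD9.
C[2]: T = 0x56, S = E(K, T) = 0x4A; 0xBB ⊕ 0x4A = 0xF1.
C[3]: T = 0x57, S = E(K, T) = 0x4B; 0x3E ⊕ 0x4B = 0x75.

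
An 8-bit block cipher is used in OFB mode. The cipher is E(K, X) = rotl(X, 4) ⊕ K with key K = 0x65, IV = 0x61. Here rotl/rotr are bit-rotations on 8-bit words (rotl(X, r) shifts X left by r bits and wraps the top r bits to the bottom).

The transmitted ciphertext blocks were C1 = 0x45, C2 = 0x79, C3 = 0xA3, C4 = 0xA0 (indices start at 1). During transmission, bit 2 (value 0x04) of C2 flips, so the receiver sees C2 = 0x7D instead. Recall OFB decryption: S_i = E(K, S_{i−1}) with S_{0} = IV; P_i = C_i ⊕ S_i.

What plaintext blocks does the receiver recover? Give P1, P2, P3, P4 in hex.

P1 = 0x36, P2 = 0x2F, P3 = 0xE3, P4 = 0xC1

Only C2 changed, to 0x7D. In OFB, a change in C_i flips the same bit in P_i only; the keystream is unaffected. Decrypting the received ciphertext:
P1: S = E(K, 0x61) = 0x73; 0x45 ⊕ 0x73 = 0x36.
P2: S = E(K, 0x73) = 0x52; 0x7D ⊕ 0x52 = 0x2F.
P3: S = E(K, 0x52) = 0x40; 0xA3 ⊕ 0x40 = 0xE3.
P4: S = E(K, 0x40) = 0x61; 0xA0 ⊕ 0x61 = 0xC1.
Blocks that differ from the original plaintext: P2.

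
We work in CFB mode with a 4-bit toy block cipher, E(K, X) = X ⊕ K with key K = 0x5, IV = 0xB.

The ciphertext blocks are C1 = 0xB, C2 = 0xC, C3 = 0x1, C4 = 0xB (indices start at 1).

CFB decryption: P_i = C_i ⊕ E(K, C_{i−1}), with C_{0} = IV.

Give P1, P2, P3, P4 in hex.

P1 = 0x5, P2 = 0x2, P3 = 0x8, P4 = 0xF

P1: E(K, 0xB) = 0xE; 0xB ⊕ 0xE = 0x5.
P2: E(K, 0xB) = 0xE; 0xC ⊕ 0xE = 0x2.
P3: E(K, 0xC) = 0x9; 0x1 ⊕ 0x9 = 0x8.
P4: E(K, 0x1) = 0x4; 0xB ⊕ 0x4 = 0xF.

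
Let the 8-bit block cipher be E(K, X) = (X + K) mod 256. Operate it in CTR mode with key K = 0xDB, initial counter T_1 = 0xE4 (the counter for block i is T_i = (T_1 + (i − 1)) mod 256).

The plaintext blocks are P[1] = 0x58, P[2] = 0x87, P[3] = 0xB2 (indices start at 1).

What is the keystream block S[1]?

CTR encryption: S_i = E(K, T_i) where T_i is the counter for block i; C_i = P_i ⊕ S_i.
C[1]: T = 0xE4, S = E(K, T) = 0xBF; 0x58 ⊕ 0xBF = 0xE7.
So S[1] = 0xBF.

0xBF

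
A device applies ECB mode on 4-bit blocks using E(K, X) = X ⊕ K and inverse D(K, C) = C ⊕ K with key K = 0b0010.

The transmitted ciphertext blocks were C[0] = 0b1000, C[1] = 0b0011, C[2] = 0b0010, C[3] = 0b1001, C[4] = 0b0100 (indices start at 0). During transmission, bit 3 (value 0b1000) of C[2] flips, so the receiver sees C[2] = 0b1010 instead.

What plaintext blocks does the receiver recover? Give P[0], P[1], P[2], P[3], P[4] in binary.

ECB decryption: P_i = D(K, C_i).
Only C[2] changed, to 0b1010. In ECB, a change in C_i affects only P_i. Decrypting the received ciphertext:
P[0]: D(K, 0b1000) = 0b1010.
P[1]: D(K, 0b0011) = 0b0001.
P[2]: D(K, 0b1010) = 0b1000.
P[3]: D(K, 0b1001) = 0b1011.
P[4]: D(K, 0b0100) = 0b0110.
Blocks that differ from the original plaintext: P[2].

P[0] = 0b1010, P[1] = 0b0001, P[2] = 0b1000, P[3] = 0b1011, P[4] = 0b0110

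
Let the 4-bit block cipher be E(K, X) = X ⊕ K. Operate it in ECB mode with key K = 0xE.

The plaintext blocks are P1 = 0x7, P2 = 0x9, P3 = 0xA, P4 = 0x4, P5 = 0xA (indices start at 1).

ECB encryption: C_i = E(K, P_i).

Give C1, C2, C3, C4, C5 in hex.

C1: E(K, 0x7) = 0x9.
C2: E(K, 0x9) = 0x7.
C3: E(K, 0xA) = 0x4.
C4: E(K, 0x4) = 0xA.
C5: E(K, 0xA) = 0x4.

C1 = 0x9, C2 = 0x7, C3 = 0x4, C4 = 0xA, C5 = 0x4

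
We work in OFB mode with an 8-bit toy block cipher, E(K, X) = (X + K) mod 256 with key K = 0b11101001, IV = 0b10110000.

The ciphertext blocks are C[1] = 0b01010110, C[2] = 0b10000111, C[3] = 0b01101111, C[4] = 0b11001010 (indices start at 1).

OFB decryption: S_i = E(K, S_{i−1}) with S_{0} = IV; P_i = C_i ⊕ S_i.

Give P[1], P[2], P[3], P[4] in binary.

P[1] = 0b11001111, P[2] = 0b00000101, P[3] = 0b00000100, P[4] = 0b10011110

P[1]: S = E(K, 0b10110000) = 0b10011001; 0b01010110 ⊕ 0b10011001 = 0b11001111.
P[2]: S = E(K, 0b10011001) = 0b10000010; 0b10000111 ⊕ 0b10000010 = 0b00000101.
P[3]: S = E(K, 0b10000010) = 0b01101011; 0b01101111 ⊕ 0b01101011 = 0b00000100.
P[4]: S = E(K, 0b01101011) = 0b01010100; 0b11001010 ⊕ 0b01010100 = 0b10011110.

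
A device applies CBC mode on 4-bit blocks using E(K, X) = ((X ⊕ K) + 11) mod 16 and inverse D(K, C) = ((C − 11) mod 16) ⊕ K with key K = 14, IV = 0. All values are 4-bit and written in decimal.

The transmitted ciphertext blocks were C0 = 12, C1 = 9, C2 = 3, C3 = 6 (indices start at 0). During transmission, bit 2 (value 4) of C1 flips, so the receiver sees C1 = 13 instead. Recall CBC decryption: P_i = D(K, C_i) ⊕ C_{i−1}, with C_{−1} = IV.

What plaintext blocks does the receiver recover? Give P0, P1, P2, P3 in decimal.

Only C1 changed, to 13. In CBC, a change in C_i garbles P_i and flips the same bit in P_{i+1}. Decrypting the received ciphertext:
P0: D(K, 12) = 15; 15 ⊕ 0 = 15.
P1: D(K, 13) = 12; 12 ⊕ 12 = 0.
P2: D(K, 3) = 6; 6 ⊕ 13 = 11.
P3: D(K, 6) = 5; 5 ⊕ 3 = 6.
Blocks that differ from the original plaintext: P1, P2.

P0 = 15, P1 = 0, P2 = 11, P3 = 6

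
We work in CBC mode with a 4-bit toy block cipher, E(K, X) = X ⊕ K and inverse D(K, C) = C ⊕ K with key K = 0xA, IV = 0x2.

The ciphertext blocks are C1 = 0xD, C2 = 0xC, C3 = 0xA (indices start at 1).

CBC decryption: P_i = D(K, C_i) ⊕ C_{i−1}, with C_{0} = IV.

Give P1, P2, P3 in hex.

P1: D(K, 0xD) = 0x7; 0x7 ⊕ 0x2 = 0x5.
P2: D(K, 0xC) = 0x6; 0x6 ⊕ 0xD = 0xB.
P3: D(K, 0xA) = 0x0; 0x0 ⊕ 0xC = 0xC.

P1 = 0x5, P2 = 0xB, P3 = 0xC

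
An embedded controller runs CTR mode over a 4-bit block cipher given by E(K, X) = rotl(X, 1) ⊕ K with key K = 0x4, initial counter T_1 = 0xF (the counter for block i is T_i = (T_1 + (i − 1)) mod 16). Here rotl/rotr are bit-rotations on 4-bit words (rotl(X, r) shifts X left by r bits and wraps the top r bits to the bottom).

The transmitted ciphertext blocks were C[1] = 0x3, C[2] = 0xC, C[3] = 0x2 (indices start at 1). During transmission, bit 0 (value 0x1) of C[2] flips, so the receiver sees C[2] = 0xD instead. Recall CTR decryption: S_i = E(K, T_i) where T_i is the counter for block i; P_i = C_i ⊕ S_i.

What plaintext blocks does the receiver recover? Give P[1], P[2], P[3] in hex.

Only C[2] changed, to 0xD. In CTR, a change in C_i flips the same bit in P_i only; the keystream is unaffected. Decrypting the received ciphertext:
P[1]: T = 0xF, S = E(K, T) = 0xB; 0x3 ⊕ 0xB = 0x8.
P[2]: T = 0x0, S = E(K, T) = 0x4; 0xD ⊕ 0x4 = 0x9.
P[3]: T = 0x1, S = E(K, T) = 0x6; 0x2 ⊕ 0x6 = 0x4.
Blocks that differ from the original plaintext: P[2].

P[1] = 0x8, P[2] = 0x9, P[3] = 0x4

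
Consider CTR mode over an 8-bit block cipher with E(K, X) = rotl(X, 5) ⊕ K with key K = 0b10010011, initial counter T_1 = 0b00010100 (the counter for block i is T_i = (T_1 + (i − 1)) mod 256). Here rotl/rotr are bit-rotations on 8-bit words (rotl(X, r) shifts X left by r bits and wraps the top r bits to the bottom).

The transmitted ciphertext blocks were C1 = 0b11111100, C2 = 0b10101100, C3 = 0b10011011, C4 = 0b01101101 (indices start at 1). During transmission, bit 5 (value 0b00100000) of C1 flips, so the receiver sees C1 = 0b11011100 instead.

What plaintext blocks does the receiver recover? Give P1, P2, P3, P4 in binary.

CTR decryption: S_i = E(K, T_i) where T_i is the counter for block i; P_i = C_i ⊕ S_i.
Only C1 changed, to 0b11011100. In CTR, a change in C_i flips the same bit in P_i only; the keystream is unaffected. Decrypting the received ciphertext:
P1: T = 0b00010100, S = E(K, T) = 0b00010001; 0b11011100 ⊕ 0b00010001 = 0b11001101.
P2: T = 0b00010101, S = E(K, T) = 0b00110001; 0b10101100 ⊕ 0b00110001 = 0b10011101.
P3: T = 0b00010110, S = E(K, T) = 0b01010001; 0b10011011 ⊕ 0b01010001 = 0b11001010.
P4: T = 0b00010111, S = E(K, T) = 0b01110001; 0b01101101 ⊕ 0b01110001 = 0b00011100.
Blocks that differ from the original plaintext: P1.

P1 = 0b11001101, P2 = 0b10011101, P3 = 0b11001010, P4 = 0b00011100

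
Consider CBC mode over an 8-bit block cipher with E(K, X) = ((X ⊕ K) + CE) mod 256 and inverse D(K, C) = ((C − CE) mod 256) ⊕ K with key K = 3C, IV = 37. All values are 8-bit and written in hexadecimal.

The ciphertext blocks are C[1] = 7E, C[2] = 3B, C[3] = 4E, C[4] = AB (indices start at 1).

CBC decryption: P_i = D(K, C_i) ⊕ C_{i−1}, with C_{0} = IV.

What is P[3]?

P[3] = 87

P[3]: D(K, 4E) = BC; BC ⊕ 3B = 87.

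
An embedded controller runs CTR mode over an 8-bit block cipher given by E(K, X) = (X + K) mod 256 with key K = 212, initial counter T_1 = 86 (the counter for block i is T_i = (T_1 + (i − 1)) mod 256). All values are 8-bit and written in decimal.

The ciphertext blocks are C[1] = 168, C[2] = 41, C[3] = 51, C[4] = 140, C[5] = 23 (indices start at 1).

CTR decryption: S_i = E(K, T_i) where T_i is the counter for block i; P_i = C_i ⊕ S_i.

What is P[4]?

P[4]: T = 89, S = E(K, T) = 45; 140 ⊕ 45 = 161.

P[4] = 161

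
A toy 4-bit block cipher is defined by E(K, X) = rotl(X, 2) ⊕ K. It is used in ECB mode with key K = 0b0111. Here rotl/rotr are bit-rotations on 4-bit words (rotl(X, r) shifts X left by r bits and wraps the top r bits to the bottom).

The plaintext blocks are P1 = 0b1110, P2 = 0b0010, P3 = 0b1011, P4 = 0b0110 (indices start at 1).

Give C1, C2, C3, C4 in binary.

ECB encryption: C_i = E(K, P_i).
C1: E(K, 0b1110) = 0b1100.
C2: E(K, 0b0010) = 0b1111.
C3: E(K, 0b1011) = 0b1001.
C4: E(K, 0b0110) = 0b1110.

C1 = 0b1100, C2 = 0b1111, C3 = 0b1001, C4 = 0b1110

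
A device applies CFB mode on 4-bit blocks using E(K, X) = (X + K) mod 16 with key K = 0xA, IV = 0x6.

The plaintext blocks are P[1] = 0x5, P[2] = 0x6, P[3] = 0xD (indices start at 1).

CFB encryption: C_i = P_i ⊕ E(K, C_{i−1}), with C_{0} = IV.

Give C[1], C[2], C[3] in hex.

C[1] = 0x5, C[2] = 0x9, C[3] = 0xE

C[1]: E(K, 0x6) = 0x0; 0x5 ⊕ 0x0 = 0x5.
C[2]: E(K, 0x5) = 0xF; 0x6 ⊕ 0xF = 0x9.
C[3]: E(K, 0x9) = 0x3; 0xD ⊕ 0x3 = 0xE.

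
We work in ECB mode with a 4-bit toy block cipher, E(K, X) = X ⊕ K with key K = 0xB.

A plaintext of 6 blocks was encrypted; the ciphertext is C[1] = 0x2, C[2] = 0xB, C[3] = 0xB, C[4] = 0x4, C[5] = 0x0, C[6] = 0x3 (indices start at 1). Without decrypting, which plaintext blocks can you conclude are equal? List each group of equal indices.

ECB encrypts each block independently with the same key, so equal ciphertext blocks imply equal plaintext blocks.
C[2] = C[3] = 0xB, so P[2] = P[3].

P[2] = P[3]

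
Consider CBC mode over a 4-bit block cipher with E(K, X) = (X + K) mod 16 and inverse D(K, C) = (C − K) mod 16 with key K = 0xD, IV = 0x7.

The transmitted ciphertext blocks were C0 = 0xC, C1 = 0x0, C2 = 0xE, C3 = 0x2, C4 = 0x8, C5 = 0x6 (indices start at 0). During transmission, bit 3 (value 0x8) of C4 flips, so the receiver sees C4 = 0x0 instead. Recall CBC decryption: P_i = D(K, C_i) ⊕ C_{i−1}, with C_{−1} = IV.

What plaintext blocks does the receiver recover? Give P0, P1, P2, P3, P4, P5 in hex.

Only C4 changed, to 0x0. In CBC, a change in C_i garbles P_i and flips the same bit in P_{i+1}. Decrypting the received ciphertext:
P0: D(K, 0xC) = 0xF; 0xF ⊕ 0x7 = 0x8.
P1: D(K, 0x0) = 0x3; 0x3 ⊕ 0xC = 0xF.
P2: D(K, 0xE) = 0x1; 0x1 ⊕ 0x0 = 0x1.
P3: D(K, 0x2) = 0x5; 0x5 ⊕ 0xE = 0xB.
P4: D(K, 0x0) = 0x3; 0x3 ⊕ 0x2 = 0x1.
P5: D(K, 0x6) = 0x9; 0x9 ⊕ 0x0 = 0x9.
Blocks that differ from the original plaintext: P4, P5.

P0 = 0x8, P1 = 0xF, P2 = 0x1, P3 = 0xB, P4 = 0x1, P5 = 0x9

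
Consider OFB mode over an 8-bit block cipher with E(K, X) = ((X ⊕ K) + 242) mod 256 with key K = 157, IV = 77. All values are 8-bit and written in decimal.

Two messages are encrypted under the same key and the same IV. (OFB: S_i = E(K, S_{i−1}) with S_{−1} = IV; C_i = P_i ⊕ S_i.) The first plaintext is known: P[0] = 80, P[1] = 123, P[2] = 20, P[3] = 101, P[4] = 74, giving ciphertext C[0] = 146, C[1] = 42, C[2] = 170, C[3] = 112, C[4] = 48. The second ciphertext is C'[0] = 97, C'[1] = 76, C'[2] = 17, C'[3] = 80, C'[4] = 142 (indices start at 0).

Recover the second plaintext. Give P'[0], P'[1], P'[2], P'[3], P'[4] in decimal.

P'[0] = 163, P'[1] = 29, P'[2] = 175, P'[3] = 69, P'[4] = 244

In OFB with a reused IV, both messages share the same keystream S_i, so C_i ⊕ C'_i = P_i ⊕ P'_i and thus P'_i = P_i ⊕ C_i ⊕ C'_i.
P'[0]: 80 ⊕ 146 ⊕ 97 = 163.
P'[1]: 123 ⊕ 42 ⊕ 76 = 29.
P'[2]: 20 ⊕ 170 ⊕ 17 = 175.
P'[3]: 101 ⊕ 112 ⊕ 80 = 69.
P'[4]: 74 ⊕ 48 ⊕ 142 = 244.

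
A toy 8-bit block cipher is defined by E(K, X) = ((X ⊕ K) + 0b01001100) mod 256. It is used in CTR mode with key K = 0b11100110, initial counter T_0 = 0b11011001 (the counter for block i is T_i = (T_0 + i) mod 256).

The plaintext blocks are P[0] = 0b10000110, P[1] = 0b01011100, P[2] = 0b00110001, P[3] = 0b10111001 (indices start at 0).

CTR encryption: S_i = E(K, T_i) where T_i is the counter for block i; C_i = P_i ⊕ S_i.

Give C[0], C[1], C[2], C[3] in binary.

C[0]: T = 0b11011001, S = E(K, T) = 0b10001011; 0b10000110 ⊕ 0b10001011 = 0b00001101.
C[1]: T = 0b11011010, S = E(K, T) = 0b10001000; 0b01011100 ⊕ 0b10001000 = 0b11010100.
C[2]: T = 0b11011011, S = E(K, T) = 0b10001001; 0b00110001 ⊕ 0b10001001 = 0b10111000.
C[3]: T = 0b11011100, S = E(K, T) = 0b10000110; 0b10111001 ⊕ 0b10000110 = 0b00111111.

C[0] = 0b00001101, C[1] = 0b11010100, C[2] = 0b10111000, C[3] = 0b00111111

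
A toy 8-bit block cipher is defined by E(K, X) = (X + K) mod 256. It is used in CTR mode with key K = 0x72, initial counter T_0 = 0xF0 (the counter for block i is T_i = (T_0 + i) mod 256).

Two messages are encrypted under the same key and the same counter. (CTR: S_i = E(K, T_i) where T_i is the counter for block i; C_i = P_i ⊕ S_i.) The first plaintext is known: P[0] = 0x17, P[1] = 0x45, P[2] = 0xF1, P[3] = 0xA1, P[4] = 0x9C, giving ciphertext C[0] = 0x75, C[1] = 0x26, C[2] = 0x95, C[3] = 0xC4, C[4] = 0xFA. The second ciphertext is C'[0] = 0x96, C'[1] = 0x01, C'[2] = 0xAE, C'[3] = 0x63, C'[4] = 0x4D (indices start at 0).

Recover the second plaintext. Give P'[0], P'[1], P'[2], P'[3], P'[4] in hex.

In CTR with a reused counter, both messages share the same keystream S_i, so C_i ⊕ C'_i = P_i ⊕ P'_i and thus P'_i = P_i ⊕ C_i ⊕ C'_i.
P'[0]: 0x17 ⊕ 0x75 ⊕ 0x96 = 0xF4.
P'[1]: 0x45 ⊕ 0x26 ⊕ 0x01 = 0x62.
P'[2]: 0xF1 ⊕ 0x95 ⊕ 0xAE = 0xCA.
P'[3]: 0xA1 ⊕ 0xC4 ⊕ 0x63 = 0x06.
P'[4]: 0x9C ⊕ 0xFA ⊕ 0x4D = 0x2B.

P'[0] = 0xF4, P'[1] = 0x62, P'[2] = 0xCA, P'[3] = 0x06, P'[4] = 0x2B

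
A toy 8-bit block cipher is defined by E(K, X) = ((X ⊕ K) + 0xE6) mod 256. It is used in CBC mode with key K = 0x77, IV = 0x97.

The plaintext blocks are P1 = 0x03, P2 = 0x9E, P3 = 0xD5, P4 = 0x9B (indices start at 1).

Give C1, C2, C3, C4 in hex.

CBC encryption: C_i = E(K, P_i ⊕ C_{i−1}), with C_{0} = IV.
C1: P1 ⊕ 0x97 = 0x94; E(K, 0x94) = 0xC9.
C2: P2 ⊕ 0xC9 = 0x57; E(K, 0x57) = 0x06.
C3: P3 ⊕ 0x06 = 0xD3; E(K, 0xD3) = 0x8A.
C4: P4 ⊕ 0x8A = 0x11; E(K, 0x11) = 0x4C.

C1 = 0xC9, C2 = 0x06, C3 = 0x8A, C4 = 0x4C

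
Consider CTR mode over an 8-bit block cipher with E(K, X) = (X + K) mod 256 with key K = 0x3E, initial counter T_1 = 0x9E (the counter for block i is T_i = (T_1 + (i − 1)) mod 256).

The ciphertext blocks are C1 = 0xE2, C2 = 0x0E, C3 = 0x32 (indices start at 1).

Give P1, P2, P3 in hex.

CTR decryption: S_i = E(K, T_i) where T_i is the counter for block i; P_i = C_i ⊕ S_i.
P1: T = 0x9E, S = E(K, T) = 0xDC; 0xE2 ⊕ 0xDC = 0x3E.
P2: T = 0x9F, S = E(K, T) = 0xDD; 0x0E ⊕ 0xDD = 0xD3.
P3: T = 0xA0, S = E(K, T) = 0xDE; 0x32 ⊕ 0xDE = 0xEC.

P1 = 0x3E, P2 = 0xD3, P3 = 0xEC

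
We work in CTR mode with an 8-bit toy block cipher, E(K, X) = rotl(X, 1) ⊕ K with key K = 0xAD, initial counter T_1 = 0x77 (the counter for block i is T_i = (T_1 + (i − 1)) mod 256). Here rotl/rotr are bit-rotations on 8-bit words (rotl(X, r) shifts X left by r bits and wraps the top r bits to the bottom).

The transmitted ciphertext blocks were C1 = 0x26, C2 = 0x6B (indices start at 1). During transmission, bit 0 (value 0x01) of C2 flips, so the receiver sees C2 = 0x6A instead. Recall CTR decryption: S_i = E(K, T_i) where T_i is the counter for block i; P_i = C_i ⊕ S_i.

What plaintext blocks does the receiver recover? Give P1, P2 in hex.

Only C2 changed, to 0x6A. In CTR, a change in C_i flips the same bit in P_i only; the keystream is unaffected. Decrypting the received ciphertext:
P1: T = 0x77, S = E(K, T) = 0x43; 0x26 ⊕ 0x43 = 0x65.
P2: T = 0x78, S = E(K, T) = 0x5D; 0x6A ⊕ 0x5D = 0x37.
Blocks that differ from the original plaintext: P2.

P1 = 0x65, P2 = 0x37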